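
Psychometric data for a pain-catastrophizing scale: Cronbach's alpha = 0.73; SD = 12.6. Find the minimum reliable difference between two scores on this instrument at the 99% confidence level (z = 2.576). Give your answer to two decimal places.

23.85

SEM = 12.6000×√(1 − 0.7300) ≃ 6.5472
Standard error of the difference = 6.5472·√2 ≃ 9.2591
Smallest detectable difference = 2.576×9.2591 ≃ 23.8514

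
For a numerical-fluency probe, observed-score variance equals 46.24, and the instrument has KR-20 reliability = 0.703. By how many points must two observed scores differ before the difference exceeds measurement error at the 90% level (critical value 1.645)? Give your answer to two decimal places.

8.62

SD = √46.24 ≈ 6.800
The standard error of measurement is 6.800*√(1 − 0.703) ≈ 6.800*0.545 ≈ 3.706.
SE_diff = SEM * √2 ≈ 3.706 * 1.414 ≈ 5.241
Minimum reliable difference = 1.645 * SE_diff ≈ 1.645 * 5.241 ≈ 8.621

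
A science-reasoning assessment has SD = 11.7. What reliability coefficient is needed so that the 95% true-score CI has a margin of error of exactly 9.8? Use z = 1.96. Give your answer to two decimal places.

Required SEM = 9.8 / 1.96 ≈ 5.00000
r = 1 − (5.00000/11.7)² ≈ 1 − 0.18263 ≈ 0.81737

0.82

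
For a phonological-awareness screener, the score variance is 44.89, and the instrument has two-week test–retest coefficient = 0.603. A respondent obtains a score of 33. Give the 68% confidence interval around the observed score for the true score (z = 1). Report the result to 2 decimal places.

[28.78, 37.22]

σ = 44.89^(1/2) = 6.700
SEM = 6.700*√(1 − 0.603) ≃ 4.222
1 * SEM ≃ 4.222
Interval: (28.778, 37.222)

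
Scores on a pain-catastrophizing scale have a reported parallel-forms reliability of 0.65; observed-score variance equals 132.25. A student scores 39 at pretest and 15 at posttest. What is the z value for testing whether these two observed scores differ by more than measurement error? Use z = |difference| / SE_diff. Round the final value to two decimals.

2.49

SD = √132.25 ≈ 11.5000
SEM = 11.5000 * √(1 − 0.6500) = 11.5000 * √0.3500 ≈ 11.5000 * 0.5916 ≈ 6.8035
SE_diff = √2 * SEM ≈ 9.6216
z = 24 / 9.6216 ≈ 2.4944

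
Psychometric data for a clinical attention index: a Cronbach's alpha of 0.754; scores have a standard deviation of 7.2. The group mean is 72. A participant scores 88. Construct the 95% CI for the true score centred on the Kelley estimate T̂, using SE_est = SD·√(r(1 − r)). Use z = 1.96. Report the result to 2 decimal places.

[77.99, 90.14]

Estimated true score = 0.754×88 + (1 − 0.754)×72 ≈ 84.064
SE_est = 7.200×√(0.754×0.246) ≈ 3.101
95% CI: 84.064 ± 6.078 ≈ (77.986, 90.142)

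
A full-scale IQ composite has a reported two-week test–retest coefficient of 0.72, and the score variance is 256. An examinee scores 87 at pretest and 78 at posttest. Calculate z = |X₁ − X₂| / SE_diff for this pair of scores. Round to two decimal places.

SD = √256 ≃ 16.00000
SEM = 16.00000 · √(1 − 0.72000) = 16.00000 · √0.28000 ≃ 16.00000 · 0.52915 ≃ 8.46640
Standard error of the difference = 8.46640·√2 ≃ 11.97330
z = |87 − 78| / 11.97330 = 9 / 11.97330 ≃ 0.75167

0.75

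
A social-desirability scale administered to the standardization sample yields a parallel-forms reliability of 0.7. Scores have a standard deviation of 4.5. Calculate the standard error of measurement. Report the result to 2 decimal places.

The standard error of measurement is 4.5000*√(1 − 0.7000) ≈ 4.5000*0.5477 ≈ 2.4648.

2.46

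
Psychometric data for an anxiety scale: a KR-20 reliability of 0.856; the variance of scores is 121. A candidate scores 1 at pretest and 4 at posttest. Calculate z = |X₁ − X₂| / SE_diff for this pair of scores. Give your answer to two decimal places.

0.51

SD = √121 ≈ 11.0000
SEM = 11.0000 · √(1 − 0.8560) = 11.0000 · √0.1440 ≈ 11.0000 · 0.3795 ≈ 4.1742
SE_diff = SEM · √2 ≈ 4.1742 · 1.4142 ≈ 5.9032
z = 3 / 5.9032 ≈ 0.5082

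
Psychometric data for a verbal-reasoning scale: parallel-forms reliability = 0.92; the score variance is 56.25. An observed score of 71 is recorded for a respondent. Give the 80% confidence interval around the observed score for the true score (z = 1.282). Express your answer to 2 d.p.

[68.28, 73.72]

σ = 56.25^(1/2) = 7.5000
SEM = 7.5000 × √(1 − 0.9200) = 7.5000 × √0.0800 ≃ 7.5000 × 0.2828 ≃ 2.1213
Margin = 1.282 × 2.1213 ≃ 2.7195
CI = 71 ± 2.7195 → [68.2805, 73.7195]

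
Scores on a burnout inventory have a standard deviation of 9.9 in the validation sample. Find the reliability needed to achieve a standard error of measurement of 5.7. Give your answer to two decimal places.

Required reliability = 1 − (SEM/SD)² = 1 − 0.331 ≈ 0.669

0.67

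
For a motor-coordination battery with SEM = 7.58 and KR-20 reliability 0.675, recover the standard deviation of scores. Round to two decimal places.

13.30

σ = SEM·(1 − r)^(−1/2) ≃ 7.58·1.7541 ≃ 13.2962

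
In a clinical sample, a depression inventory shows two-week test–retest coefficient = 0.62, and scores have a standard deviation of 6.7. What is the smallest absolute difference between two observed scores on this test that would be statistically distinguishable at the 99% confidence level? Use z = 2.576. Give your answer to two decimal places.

15.05

SEM = 6.700 · √(1 − 0.620) = 6.700 · √0.380 ≈ 6.700 · 0.616 ≈ 4.130
SE_diff = SEM · √2 ≈ 4.130 · 1.414 ≈ 5.841
Smallest detectable difference = 2.576·5.841 ≈ 15.046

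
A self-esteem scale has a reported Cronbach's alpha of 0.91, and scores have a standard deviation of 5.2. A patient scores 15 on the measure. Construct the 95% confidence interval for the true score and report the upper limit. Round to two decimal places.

18.06

SEM = 5.20000·√(1 − 0.91000) ≈ 1.56000
Margin = 1.96 · 1.56000 ≈ 3.05760
Upper limit = 15 + 3.05760 ≈ 18.05760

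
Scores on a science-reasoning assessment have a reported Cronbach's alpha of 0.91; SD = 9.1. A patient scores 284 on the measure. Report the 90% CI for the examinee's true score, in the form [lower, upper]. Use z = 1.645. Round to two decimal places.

The standard error of measurement is 9.100×√(1 − 0.910) ≃ 9.100×0.300 ≃ 2.730.
Half-width = 1.645×2.730 ≃ 4.491
CI = 284 ± 4.491 → [279.509, 288.491]

[279.51, 288.49]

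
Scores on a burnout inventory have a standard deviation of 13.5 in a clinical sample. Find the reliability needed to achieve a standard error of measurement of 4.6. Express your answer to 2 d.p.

r = 1 − (4.6000/13.5)² ≈ 1 − 0.1161 ≈ 0.8839

0.88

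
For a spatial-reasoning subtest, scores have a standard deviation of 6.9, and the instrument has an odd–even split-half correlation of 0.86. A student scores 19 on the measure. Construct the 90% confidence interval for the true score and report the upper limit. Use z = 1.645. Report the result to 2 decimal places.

Spearman-Brown: r = 2(0.86) / (1 + 0.86) = 1.720 / 1.860 ≃ 0.925
SEM = 6.900 · √(1 − 0.925) = 6.900 · √0.075 ≃ 6.900 · 0.274 ≃ 1.893
Margin = 1.645 · 1.893 ≃ 3.114
Upper limit = 19 + 3.114 ≃ 22.114

22.11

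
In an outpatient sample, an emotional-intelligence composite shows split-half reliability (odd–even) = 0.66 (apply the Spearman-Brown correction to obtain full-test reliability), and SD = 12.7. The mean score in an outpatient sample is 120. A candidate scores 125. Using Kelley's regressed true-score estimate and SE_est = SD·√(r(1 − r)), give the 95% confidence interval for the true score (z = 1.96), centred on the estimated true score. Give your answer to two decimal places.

Full-length reliability (Spearman-Brown) = 2(0.66)/(1+0.66) ≃ 0.7952
T̂ = 0.7952(125) + 0.2048(120) ≃ 123.9759
SE_est = 12.7000*√(0.7952*0.2048) ≃ 5.1253
95% CI: 123.9759 ± 10.0457 ≃ (113.9303, 134.0216)

[113.93, 134.02]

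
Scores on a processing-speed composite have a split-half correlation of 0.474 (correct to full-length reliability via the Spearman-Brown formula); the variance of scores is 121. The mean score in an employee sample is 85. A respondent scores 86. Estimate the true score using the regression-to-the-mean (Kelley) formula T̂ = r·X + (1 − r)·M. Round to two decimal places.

85.64

Spearman-Brown: r = 2(0.474) / (1 + 0.474) = 0.94800 / 1.47400 ≈ 0.64315
T̂ = r·X + (1 − r)·M = 0.64315*86 + 0.35685*85 ≈ 55.31072 + 30.33243 ≈ 85.64315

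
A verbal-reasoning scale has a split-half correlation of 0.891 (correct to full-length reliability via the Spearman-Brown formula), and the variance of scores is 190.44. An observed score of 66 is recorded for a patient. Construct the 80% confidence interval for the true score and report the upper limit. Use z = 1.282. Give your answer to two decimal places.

SD = √190.44 = 13.80000
Full-length reliability (Spearman-Brown) = 2(0.891)/(1+0.891) ≈ 0.94236
SEM = 13.80000×√(1 − 0.94236) ≈ 3.31319
Half-width = 1.282×3.31319 ≈ 4.24751
Upper bound: 66 + 4.24751 = 70.24751

70.25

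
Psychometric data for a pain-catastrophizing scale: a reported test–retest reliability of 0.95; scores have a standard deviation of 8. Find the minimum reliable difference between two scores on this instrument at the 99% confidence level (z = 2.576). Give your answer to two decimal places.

6.52

SEM = 8.000×√(1 − 0.950) ≈ 1.789
SE_diff = SEM × √2 ≈ 1.789 × 1.414 ≈ 2.530
Smallest detectable difference = 2.576×2.530 ≈ 6.517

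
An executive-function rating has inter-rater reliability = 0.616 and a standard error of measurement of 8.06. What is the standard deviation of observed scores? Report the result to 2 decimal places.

SD = 8.06 / √(1 − 0.616) ≈ 13.0068

13.01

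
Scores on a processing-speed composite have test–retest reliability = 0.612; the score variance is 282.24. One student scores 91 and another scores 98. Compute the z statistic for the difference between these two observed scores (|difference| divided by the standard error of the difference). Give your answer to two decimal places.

SD = √282.24 = 16.80000
SEM = 16.80000 * √(1 − 0.61200) = 16.80000 * √0.38800 ≈ 16.80000 * 0.62290 ≈ 10.46466
Standard error of the difference = 10.46466·√2 ≈ 14.79926
z = 7 / 14.79926 ≈ 0.47300

0.47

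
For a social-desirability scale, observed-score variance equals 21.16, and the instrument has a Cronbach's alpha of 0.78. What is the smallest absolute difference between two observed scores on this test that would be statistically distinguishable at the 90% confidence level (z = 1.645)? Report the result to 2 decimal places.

SD = √21.16 = 4.600
SEM = 4.600 × √(1 − 0.780) = 4.600 × √0.220 ≈ 4.600 × 0.469 ≈ 2.158
SE_diff = √2 × SEM ≈ 3.051
Smallest detectable difference = 1.645×3.051 ≈ 5.019

5.02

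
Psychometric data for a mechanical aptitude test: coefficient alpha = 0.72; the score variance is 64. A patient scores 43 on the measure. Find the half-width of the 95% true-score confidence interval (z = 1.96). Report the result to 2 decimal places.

8.30

SD = √64 ≈ 8.00000
The standard error of measurement is 8.00000·√(1 − 0.72000) ≈ 8.00000·0.52915 ≈ 4.23320.
Half-width = 1.96·4.23320 ≈ 8.29708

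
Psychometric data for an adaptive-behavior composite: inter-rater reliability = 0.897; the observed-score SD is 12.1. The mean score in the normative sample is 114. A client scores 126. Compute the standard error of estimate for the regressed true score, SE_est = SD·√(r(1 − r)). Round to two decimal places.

SE_est = SD * √(r(1 − r)) = 12.100 * √0.092 ≈ 12.100 * 0.304 ≈ 3.678

3.68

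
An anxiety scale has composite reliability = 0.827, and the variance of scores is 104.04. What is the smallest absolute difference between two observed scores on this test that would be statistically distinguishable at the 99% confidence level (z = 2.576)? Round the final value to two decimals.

SD = √104.04 = 10.2000
SEM = 10.2000 · √(1 − 0.8270) = 10.2000 · √0.1730 ≃ 10.2000 · 0.4159 ≃ 4.2425
SE_diff = √2 · SEM ≃ 5.9998
Minimum reliable difference = 2.576 · SE_diff ≃ 2.576 · 5.9998 ≃ 15.4555

15.46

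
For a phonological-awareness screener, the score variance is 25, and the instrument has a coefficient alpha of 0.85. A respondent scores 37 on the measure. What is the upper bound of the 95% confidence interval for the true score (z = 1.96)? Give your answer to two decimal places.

SD = √25 ≈ 5.00000
The standard error of measurement is 5.00000*√(1 − 0.85000) ≈ 5.00000*0.38730 ≈ 1.93649.
Margin = 1.96 * 1.93649 ≈ 3.79552
Upper bound: 37 + 3.79552 = 40.79552

40.80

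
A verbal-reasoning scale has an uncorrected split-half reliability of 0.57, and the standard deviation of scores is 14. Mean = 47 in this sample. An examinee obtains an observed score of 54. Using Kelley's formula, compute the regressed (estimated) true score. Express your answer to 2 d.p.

52.08

Full-length reliability (Spearman-Brown) = 2(0.57)/(1+0.57) ≃ 0.7261
T̂ = r·X + (1 − r)·M = 0.7261·54 + 0.2739·47 ≃ 39.2102 + 12.8726 ≃ 52.0828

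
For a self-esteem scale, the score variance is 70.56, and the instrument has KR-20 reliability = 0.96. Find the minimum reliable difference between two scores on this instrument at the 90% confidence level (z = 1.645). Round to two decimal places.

SD = √70.56 = 8.4000
The standard error of measurement is 8.4000×√(1 − 0.9600) ≈ 8.4000×0.2000 ≈ 1.6800.
SE_diff = SEM × √2 ≈ 1.6800 × 1.4142 ≈ 2.3759
Minimum reliable difference = 1.645 × SE_diff ≈ 1.645 × 2.3759 ≈ 3.9083

3.91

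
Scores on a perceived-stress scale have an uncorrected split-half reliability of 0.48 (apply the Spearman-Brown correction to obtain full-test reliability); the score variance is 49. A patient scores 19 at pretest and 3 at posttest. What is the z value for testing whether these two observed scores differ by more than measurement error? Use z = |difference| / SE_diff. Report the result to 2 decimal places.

σ = 49^(1/2) = 7.0000
r_full = 2·0.48 / (1 + 0.48) ≈ 0.6486
SEM = 7.0000 · √(1 − 0.6486) = 7.0000 · √0.3514 ≈ 7.0000 · 0.5927 ≈ 4.1492
SE_diff = √2 · SEM ≈ 5.8679
z = 16 / 5.8679 ≈ 2.7267

2.73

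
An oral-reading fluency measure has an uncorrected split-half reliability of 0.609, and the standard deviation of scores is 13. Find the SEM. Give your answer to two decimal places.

Full-length reliability (Spearman-Brown) = 2(0.609)/(1+0.609) ≈ 0.757
SEM = 13.000*√(1 − 0.757) ≈ 6.408

6.41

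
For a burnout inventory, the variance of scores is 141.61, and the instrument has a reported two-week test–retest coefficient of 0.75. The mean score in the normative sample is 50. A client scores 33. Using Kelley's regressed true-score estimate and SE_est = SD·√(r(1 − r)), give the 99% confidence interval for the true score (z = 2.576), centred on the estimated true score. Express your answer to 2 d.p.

[23.98, 50.52]

SD = √141.61 = 11.9000
T̂ = 0.7500(33) + 0.2500(50) ≃ 37.2500
SE_est = SD × √(r(1 − r)) = 11.9000 × √0.1875 ≃ 11.9000 × 0.4330 ≃ 5.1529
CI = 37.2500 ± 2.576 × 5.1529 → [23.9763, 50.5237]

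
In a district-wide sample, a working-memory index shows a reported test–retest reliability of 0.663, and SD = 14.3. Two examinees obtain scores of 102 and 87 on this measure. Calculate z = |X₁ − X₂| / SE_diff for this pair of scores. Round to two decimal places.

The standard error of measurement is 14.300×√(1 − 0.663) ≃ 14.300×0.581 ≃ 8.301.
Standard error of the difference = 8.301·√2 ≃ 11.740
z = 15 / 11.740 ≃ 1.278

1.28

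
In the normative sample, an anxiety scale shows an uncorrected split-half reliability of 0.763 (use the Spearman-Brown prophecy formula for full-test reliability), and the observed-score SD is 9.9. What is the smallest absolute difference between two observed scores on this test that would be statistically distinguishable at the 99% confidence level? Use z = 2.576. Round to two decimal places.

r_full = 2·0.763 / (1 + 0.763) ≈ 0.866
The standard error of measurement is 9.900*√(1 − 0.866) ≈ 9.900*0.367 ≈ 3.630.
SE_diff = √2 * SEM ≈ 5.133
Smallest detectable difference = 2.576*5.133 ≈ 13.223

13.22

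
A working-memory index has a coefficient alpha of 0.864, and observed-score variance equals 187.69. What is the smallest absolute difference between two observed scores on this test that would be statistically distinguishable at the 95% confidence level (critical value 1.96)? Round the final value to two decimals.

14.00

SD = √187.69 ≈ 13.70000
SEM = 13.70000 · √(1 − 0.86400) = 13.70000 · √0.13600 ≈ 13.70000 · 0.36878 ≈ 5.05231
Standard error of the difference = 5.05231·√2 ≈ 7.14505
Smallest detectable difference = 1.96·7.14505 ≈ 14.00429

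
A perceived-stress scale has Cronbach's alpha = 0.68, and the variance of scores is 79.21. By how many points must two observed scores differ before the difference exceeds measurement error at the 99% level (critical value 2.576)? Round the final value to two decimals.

SD = √79.21 = 8.900
The standard error of measurement is 8.900*√(1 − 0.680) ≈ 8.900*0.566 ≈ 5.035.
Standard error of the difference = 5.035·√2 ≈ 7.120
Minimum reliable difference = 2.576 * SE_diff ≈ 2.576 * 7.120 ≈ 18.341

18.34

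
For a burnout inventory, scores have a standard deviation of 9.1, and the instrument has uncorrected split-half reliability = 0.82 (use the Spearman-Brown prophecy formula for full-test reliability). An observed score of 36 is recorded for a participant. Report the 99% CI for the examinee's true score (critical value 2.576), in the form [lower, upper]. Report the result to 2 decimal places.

Full-length reliability (Spearman-Brown) = 2(0.82)/(1+0.82) ≈ 0.9011
The standard error of measurement is 9.1000·√(1 − 0.9011) ≈ 9.1000·0.3145 ≈ 2.8618.
Margin = 2.576 · 2.8618 ≈ 7.3720
CI = 36 ± 7.3720 → [28.6280, 43.3720]

[28.63, 43.37]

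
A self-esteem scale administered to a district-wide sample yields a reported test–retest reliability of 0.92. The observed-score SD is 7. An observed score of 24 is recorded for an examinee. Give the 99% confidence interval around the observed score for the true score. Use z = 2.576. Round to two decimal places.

SEM = 7.00000×√(1 − 0.92000) ≃ 1.97990
Half-width = 2.576×1.97990 ≃ 5.10022
CI = 24 ± 5.10022 → [18.89978, 29.10022]

[18.90, 29.10]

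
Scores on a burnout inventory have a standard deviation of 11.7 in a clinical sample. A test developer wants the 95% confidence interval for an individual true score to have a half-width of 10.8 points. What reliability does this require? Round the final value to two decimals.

0.78

Required SEM = 10.8 / 1.96 ≈ 5.5102
Required reliability = 1 − (SEM/SD)² = 1 − 0.2218 ≈ 0.7782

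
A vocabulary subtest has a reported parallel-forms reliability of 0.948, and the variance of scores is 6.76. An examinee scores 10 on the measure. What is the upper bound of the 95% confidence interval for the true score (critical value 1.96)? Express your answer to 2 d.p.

SD = √6.76 ≈ 2.6000
SEM = 2.6000 × √(1 − 0.9480) = 2.6000 × √0.0520 ≈ 2.6000 × 0.2280 ≈ 0.5929
Margin = 1.96 × 0.5929 ≈ 1.1621
Upper limit = 10 + 1.1621 ≈ 11.1621

11.16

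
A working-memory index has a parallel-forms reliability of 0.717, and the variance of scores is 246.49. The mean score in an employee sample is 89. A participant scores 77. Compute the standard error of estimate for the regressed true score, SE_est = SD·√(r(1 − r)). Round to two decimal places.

σ = 246.49^(1/2) = 15.7000
SE_est = SD × √(r(1 − r)) = 15.7000 × √0.2029 ≈ 15.7000 × 0.4505 ≈ 7.0722

7.07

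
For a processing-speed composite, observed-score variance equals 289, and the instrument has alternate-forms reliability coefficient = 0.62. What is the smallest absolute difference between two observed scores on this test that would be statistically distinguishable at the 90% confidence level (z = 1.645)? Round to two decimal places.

SD = √289 = 17.00000
SEM = 17.00000·√(1 − 0.62000) ≈ 10.47950
Standard error of the difference = 10.47950·√2 ≈ 14.82026
Minimum reliable difference = 1.645 · SE_diff ≈ 1.645 · 14.82026 ≈ 24.37932

24.38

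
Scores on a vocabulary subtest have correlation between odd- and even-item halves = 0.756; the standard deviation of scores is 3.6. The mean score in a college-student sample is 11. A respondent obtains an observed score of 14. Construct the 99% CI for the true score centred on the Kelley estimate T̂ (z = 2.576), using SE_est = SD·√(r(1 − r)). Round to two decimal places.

Spearman-Brown: r = 2(0.756) / (1 + 0.756) = 1.5120 / 1.7560 ≈ 0.8610
T̂ = r·X + (1 − r)·M = 0.8610×14 + 0.1390×11 ≈ 12.0547 + 1.5285 ≈ 13.5831
SE_est = 3.6000·√[r(1 − r)] ≈ 1.2452
CI = 13.5831 ± 2.576 × 1.2452 → [10.3754, 16.7909]

[10.38, 16.79]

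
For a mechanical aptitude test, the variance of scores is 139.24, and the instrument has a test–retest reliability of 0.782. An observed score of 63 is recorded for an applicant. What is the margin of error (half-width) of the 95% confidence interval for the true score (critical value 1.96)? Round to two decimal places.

10.80

σ = 139.24^(1/2) = 11.80000
SEM = 11.80000 * √(1 − 0.78200) = 11.80000 * √0.21800 ≈ 11.80000 * 0.46690 ≈ 5.50948
1.96 * SEM ≈ 10.79857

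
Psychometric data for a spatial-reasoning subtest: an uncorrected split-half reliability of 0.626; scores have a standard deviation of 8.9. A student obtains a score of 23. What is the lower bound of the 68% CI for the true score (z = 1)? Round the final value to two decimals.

r_full = 2·0.626 / (1 + 0.626) ≈ 0.7700
SEM = 8.9000 · √(1 − 0.7700) = 8.9000 · √0.2300 ≈ 8.9000 · 0.4796 ≈ 4.2684
Margin = 1 · 4.2684 ≈ 4.2684
Lower bound: 23 − 4.2684 = 18.7316

18.73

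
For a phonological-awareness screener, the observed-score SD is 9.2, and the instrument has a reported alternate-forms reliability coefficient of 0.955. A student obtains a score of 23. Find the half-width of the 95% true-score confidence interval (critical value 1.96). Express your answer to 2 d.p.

The standard error of measurement is 9.2000×√(1 − 0.9550) ≈ 9.2000×0.2121 ≈ 1.9516.
Margin = 1.96 × 1.9516 ≈ 3.8252

3.83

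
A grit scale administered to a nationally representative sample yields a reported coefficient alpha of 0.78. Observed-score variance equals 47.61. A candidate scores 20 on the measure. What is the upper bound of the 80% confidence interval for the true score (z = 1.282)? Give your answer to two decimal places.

24.15

SD = √47.61 ≈ 6.900
SEM = 6.900 * √(1 − 0.780) = 6.900 * √0.220 ≈ 6.900 * 0.469 ≈ 3.236
Margin = 1.282 * 3.236 ≈ 4.149
Upper bound: 20 + 4.149 = 24.149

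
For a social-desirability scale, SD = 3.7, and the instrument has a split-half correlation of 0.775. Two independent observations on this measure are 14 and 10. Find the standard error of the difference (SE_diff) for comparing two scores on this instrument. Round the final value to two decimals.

Full-length reliability (Spearman-Brown) = 2(0.775)/(1+0.775) ≈ 0.873
The standard error of measurement is 3.700×√(1 − 0.873) ≈ 3.700×0.356 ≈ 1.317.
SE_diff = √2 × SEM ≈ 1.863

1.86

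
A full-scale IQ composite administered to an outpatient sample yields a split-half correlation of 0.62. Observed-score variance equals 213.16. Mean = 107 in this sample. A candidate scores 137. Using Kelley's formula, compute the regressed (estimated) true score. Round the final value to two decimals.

Full-length reliability (Spearman-Brown) = 2(0.62)/(1+0.62) ≈ 0.7654
T̂ = r·X + (1 − r)·M = 0.7654*137 + 0.2346*107 ≈ 104.8642 + 25.0988 ≈ 129.9630

129.96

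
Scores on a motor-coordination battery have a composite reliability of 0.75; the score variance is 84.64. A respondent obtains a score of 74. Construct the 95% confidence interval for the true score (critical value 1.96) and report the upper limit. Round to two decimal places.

83.02

σ = 84.64^(1/2) = 9.2000
SEM = 9.2000·√(1 − 0.7500) ≈ 4.6000
Margin = 1.96 · 4.6000 ≈ 9.0160
Upper limit = 74 + 9.0160 ≈ 83.0160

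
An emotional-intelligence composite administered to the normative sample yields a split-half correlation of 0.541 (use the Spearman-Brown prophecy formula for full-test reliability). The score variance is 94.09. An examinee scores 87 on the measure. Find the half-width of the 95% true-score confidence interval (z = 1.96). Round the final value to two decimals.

10.38

SD = √94.09 = 9.7000
Spearman-Brown: r = 2(0.541) / (1 + 0.541) = 1.0820 / 1.5410 ≈ 0.7021
SEM = 9.7000 * √(1 − 0.7021) = 9.7000 * √0.2979 ≈ 9.7000 * 0.5458 ≈ 5.2939
Half-width = 1.96*5.2939 ≈ 10.3761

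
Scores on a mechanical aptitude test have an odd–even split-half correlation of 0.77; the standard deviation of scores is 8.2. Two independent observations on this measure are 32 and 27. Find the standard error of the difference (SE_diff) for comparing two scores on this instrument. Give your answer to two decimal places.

Full-length reliability (Spearman-Brown) = 2(0.77)/(1+0.77) ≈ 0.87006
SEM = 8.20000 · √(1 − 0.87006) = 8.20000 · √0.12994 ≈ 8.20000 · 0.36048 ≈ 2.95591
SE_diff = SEM · √2 ≈ 2.95591 · 1.41421 ≈ 4.18029

4.18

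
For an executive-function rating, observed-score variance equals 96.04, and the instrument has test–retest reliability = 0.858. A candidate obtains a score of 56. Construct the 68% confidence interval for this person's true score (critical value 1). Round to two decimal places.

[52.31, 59.69]

SD = √96.04 = 9.800
SEM = 9.800×√(1 − 0.858) ≈ 3.693
Margin = 1 × 3.693 ≈ 3.693
CI = 56 ± 3.693 → [52.307, 59.693]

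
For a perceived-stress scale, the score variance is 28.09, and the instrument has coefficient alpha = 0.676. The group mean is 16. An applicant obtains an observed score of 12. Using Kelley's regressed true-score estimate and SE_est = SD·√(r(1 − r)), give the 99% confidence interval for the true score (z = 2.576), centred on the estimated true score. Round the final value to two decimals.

SD = √28.09 ≈ 5.300
Estimated true score = 0.676·12 + (1 − 0.676)·16 ≈ 13.296
SE_est = SD · √(r(1 − r)) = 5.300 · √0.219 ≈ 5.300 · 0.468 ≈ 2.480
99% CI: 13.296 ± 6.390 ≈ (6.906, 19.686)

[6.91, 19.69]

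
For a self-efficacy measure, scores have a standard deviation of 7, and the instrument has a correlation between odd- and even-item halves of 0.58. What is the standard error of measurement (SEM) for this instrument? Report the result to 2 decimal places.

3.61

r_full = 2·0.58 / (1 + 0.58) ≈ 0.73418
The standard error of measurement is 7.00000×√(1 − 0.73418) ≈ 7.00000×0.51558 ≈ 3.60906.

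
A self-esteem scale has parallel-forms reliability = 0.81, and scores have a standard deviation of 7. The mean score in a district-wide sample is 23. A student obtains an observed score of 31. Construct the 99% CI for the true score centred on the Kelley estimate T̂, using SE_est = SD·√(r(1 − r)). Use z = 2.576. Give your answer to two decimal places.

[22.41, 36.55]

T̂ = r·X + (1 − r)·M = 0.81000×31 + 0.19000×23 = 25.11000 + 4.37000 ≃ 29.48000
SE_est = 7.00000×√(0.81000×0.19000) ≃ 2.74611
99% CI: 29.48000 ± 7.07397 ≃ (22.40603, 36.55397)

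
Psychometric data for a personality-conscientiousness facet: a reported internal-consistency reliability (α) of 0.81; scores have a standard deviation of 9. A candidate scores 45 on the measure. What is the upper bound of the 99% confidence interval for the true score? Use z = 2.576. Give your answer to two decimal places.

SEM = 9.00000 × √(1 − 0.81000) = 9.00000 × √0.19000 ≈ 9.00000 × 0.43589 ≈ 3.92301
2.576 × SEM ≈ 10.10567
Upper bound: 45 + 10.10567 = 55.10567

55.11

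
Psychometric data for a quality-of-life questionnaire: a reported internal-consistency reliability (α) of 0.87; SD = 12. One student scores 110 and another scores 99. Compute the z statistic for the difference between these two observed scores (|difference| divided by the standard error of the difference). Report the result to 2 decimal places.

SEM = 12.0000*√(1 − 0.8700) ≈ 4.3267
SE_diff = √2 * SEM ≈ 6.1188
z = |110 − 99| / 6.1188 = 11 / 6.1188 ≈ 1.7977

1.80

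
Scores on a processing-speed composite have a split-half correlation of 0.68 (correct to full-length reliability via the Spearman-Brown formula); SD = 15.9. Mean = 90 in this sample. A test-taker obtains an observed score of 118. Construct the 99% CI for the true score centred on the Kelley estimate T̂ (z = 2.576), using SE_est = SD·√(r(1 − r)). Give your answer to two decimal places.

r_full = 2·0.68 / (1 + 0.68) ≈ 0.810
T̂ = 0.810(118) + 0.190(90) ≈ 112.667
SE_est = 15.900·√[r(1 − r)] ≈ 6.244
CI = 112.667 ± 2.576 · 6.244 → [96.583, 128.750]

[96.58, 128.75]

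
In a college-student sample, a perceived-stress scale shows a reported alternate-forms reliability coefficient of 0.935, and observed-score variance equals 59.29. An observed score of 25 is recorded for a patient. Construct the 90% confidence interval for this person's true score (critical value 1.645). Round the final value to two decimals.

SD = √59.29 = 7.700
SEM = 7.700 · √(1 − 0.935) = 7.700 · √0.065 ≈ 7.700 · 0.255 ≈ 1.963
Half-width = 1.645·1.963 ≈ 3.229
Interval: (21.771, 28.229)

[21.77, 28.23]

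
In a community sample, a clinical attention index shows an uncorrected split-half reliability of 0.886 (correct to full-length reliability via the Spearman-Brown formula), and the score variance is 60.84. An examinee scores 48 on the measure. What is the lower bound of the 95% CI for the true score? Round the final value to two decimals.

44.24

SD = √60.84 = 7.800
Full-length reliability (Spearman-Brown) = 2(0.886)/(1+0.886) ≈ 0.940
The standard error of measurement is 7.800*√(1 − 0.940) ≈ 7.800*0.246 ≈ 1.918.
Margin = 1.96 * 1.918 ≈ 3.759
Lower limit = 48 − 3.759 ≈ 44.241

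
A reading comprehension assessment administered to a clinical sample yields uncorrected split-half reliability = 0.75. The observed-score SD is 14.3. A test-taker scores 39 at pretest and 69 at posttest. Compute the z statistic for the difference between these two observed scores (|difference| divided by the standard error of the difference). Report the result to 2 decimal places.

3.92

Spearman-Brown: r = 2(0.75) / (1 + 0.75) = 1.5000 / 1.7500 ≈ 0.8571
SEM = 14.3000*√(1 − 0.8571) ≈ 5.4049
Standard error of the difference = 5.4049·√2 ≈ 7.6437
z = 30 / 7.6437 ≈ 3.9248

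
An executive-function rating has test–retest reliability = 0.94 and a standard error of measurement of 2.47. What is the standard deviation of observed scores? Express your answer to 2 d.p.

σ = SEM·(1 − r)^(−1/2) ≈ 2.47·4.0825 ≈ 10.0837

10.08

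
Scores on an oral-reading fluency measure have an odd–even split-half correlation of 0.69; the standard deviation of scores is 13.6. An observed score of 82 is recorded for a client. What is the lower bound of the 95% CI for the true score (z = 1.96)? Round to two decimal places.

r_full = 2·0.69 / (1 + 0.69) ≈ 0.8166
SEM = 13.6000 * √(1 − 0.8166) = 13.6000 * √0.1834 ≈ 13.6000 * 0.4283 ≈ 5.8247
Margin = 1.96 * 5.8247 ≈ 11.4165
Lower limit = 82 − 11.4165 ≈ 70.5835

70.58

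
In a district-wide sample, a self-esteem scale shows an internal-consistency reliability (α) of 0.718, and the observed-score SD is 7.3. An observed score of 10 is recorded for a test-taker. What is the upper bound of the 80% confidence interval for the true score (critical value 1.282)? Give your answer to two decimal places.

The standard error of measurement is 7.3000·√(1 − 0.7180) ≈ 7.3000·0.5310 ≈ 3.8766.
1.282 · SEM ≈ 4.9698
Upper limit = 10 + 4.9698 ≈ 14.9698

14.97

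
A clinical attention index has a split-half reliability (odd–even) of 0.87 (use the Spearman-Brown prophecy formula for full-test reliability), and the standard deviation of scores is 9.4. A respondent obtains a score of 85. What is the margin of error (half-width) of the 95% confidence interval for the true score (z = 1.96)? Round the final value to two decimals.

4.86

Spearman-Brown: r = 2(0.87) / (1 + 0.87) = 1.7400 / 1.8700 ≈ 0.9305
SEM = 9.4000*√(1 − 0.9305) ≈ 2.4784
Margin = 1.96 * 2.4784 ≈ 4.8577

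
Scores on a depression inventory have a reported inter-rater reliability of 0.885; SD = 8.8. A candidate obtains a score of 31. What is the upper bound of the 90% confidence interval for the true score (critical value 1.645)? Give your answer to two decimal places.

35.91

SEM = 8.800×√(1 − 0.885) ≈ 2.984
Half-width = 1.645×2.984 ≈ 4.909
Upper bound: 31 + 4.909 = 35.909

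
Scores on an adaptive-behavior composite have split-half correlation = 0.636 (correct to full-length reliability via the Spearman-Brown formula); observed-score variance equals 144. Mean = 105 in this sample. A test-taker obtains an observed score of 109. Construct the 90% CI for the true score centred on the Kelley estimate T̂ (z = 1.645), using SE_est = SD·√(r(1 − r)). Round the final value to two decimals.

[99.90, 116.32]

SD = √144 ≃ 12.000
r_full = 2·0.636 / (1 + 0.636) ≃ 0.778
T̂ = r·X + (1 − r)·M = 0.778*109 + 0.222*105 ≃ 84.748 + 23.362 ≃ 108.110
SE_est = SD * √(r(1 − r)) = 12.000 * √0.173 ≃ 12.000 * 0.416 ≃ 4.991
CI = 108.110 ± 1.645 * 4.991 → [99.900, 116.320]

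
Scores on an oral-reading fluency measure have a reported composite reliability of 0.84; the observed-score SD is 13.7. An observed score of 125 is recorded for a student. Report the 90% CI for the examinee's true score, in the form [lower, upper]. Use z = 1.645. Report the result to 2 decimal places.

The standard error of measurement is 13.7000·√(1 − 0.8400) ≃ 13.7000·0.4000 ≃ 5.4800.
Margin = 1.645 · 5.4800 ≃ 9.0146
CI = 125 ± 9.0146 → [115.9854, 134.0146]

[115.99, 134.01]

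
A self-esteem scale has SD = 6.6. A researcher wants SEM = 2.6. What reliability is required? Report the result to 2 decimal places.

r = 1 − (2.60000/6.6)² ≈ 1 − 0.15519 ≈ 0.84481

0.84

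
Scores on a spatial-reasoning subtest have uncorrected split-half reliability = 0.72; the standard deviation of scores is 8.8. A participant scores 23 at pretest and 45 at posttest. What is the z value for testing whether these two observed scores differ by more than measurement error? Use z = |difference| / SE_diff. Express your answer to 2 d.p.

Spearman-Brown: r = 2(0.72) / (1 + 0.72) = 1.44000 / 1.72000 ≈ 0.83721
SEM = 8.80000*√(1 − 0.83721) ≈ 3.55056
SE_diff = SEM * √2 ≈ 3.55056 * 1.41421 ≈ 5.02126
z = 22 / 5.02126 ≈ 4.38137

4.38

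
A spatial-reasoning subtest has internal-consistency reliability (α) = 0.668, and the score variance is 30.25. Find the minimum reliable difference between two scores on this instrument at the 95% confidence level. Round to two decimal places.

8.78

σ = 30.25^(1/2) = 5.5000
SEM = 5.5000·√(1 − 0.6680) ≈ 3.1691
Standard error of the difference = 3.1691·√2 ≈ 4.4817
Smallest detectable difference = 1.96·4.4817 ≈ 8.7842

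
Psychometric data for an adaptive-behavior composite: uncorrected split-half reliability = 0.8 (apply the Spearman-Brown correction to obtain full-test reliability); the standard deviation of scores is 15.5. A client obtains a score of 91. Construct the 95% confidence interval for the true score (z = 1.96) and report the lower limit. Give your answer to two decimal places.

Spearman-Brown: r = 2(0.8) / (1 + 0.8) = 1.600 / 1.800 ≈ 0.889
SEM = 15.500 × √(1 − 0.889) = 15.500 × √0.111 ≈ 15.500 × 0.333 ≈ 5.167
Margin = 1.96 × 5.167 ≈ 10.127
Lower limit = 91 − 10.127 ≈ 80.873

80.87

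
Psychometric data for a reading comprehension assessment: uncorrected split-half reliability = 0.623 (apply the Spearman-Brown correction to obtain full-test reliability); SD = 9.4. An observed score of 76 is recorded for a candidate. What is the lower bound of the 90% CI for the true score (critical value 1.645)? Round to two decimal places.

r_full = 2·0.623 / (1 + 0.623) ≈ 0.768
SEM = 9.400 × √(1 − 0.768) = 9.400 × √0.232 ≈ 9.400 × 0.482 ≈ 4.530
Half-width = 1.645×4.530 ≈ 7.453
Lower limit = 76 − 7.453 ≈ 68.547

68.55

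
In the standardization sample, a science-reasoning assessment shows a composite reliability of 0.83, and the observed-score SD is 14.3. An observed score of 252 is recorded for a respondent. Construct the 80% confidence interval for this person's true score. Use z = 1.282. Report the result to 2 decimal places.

[244.44, 259.56]

SEM = 14.300 * √(1 − 0.830) = 14.300 * √0.170 ≈ 14.300 * 0.412 ≈ 5.896
1.282 * SEM ≈ 7.559
80% CI: 252 ± 7.559 = [244.441, 259.559]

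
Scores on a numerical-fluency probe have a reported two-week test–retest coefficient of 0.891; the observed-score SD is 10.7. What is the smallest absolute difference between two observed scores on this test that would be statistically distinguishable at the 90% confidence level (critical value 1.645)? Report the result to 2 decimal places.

SEM = 10.7000·√(1 − 0.8910) ≈ 3.5326
SE_diff = √2 · SEM ≈ 4.9959
Smallest detectable difference = 1.645·4.9959 ≈ 8.2182

8.22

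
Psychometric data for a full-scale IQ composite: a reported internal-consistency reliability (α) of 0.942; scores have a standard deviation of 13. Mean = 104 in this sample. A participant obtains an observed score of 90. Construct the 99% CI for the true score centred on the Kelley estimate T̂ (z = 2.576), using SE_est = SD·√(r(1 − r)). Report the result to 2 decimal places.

T̂ = r·X + (1 − r)·M = 0.942*90 + 0.058*104 = 84.780 + 6.032 ≈ 90.812
SE_est = 13.000·√[r(1 − r)] ≈ 3.039
99% CI: 90.812 ± 7.828 ≈ (82.984, 98.640)

[82.98, 98.64]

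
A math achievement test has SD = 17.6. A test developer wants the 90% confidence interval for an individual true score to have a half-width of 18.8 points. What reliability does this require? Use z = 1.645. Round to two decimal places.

0.58

Required SEM = 18.8 / 1.645 ≃ 11.4286
Required reliability = 1 − (SEM/SD)² = 1 − 0.4217 ≃ 0.5783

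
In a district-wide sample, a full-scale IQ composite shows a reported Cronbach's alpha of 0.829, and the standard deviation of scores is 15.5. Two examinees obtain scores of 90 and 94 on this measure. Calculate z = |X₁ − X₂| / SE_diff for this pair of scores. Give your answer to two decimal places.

SEM = 15.50000 × √(1 − 0.82900) = 15.50000 × √0.17100 ≈ 15.50000 × 0.41352 ≈ 6.40958
SE_diff = SEM × √2 ≈ 6.40958 × 1.41421 ≈ 9.06452
z = 4 / 9.06452 ≈ 0.44128

0.44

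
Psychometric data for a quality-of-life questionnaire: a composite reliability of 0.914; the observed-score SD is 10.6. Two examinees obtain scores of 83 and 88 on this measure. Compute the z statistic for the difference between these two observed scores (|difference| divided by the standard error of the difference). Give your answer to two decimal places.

SEM = 10.60000·√(1 − 0.91400) ≈ 3.10853
Standard error of the difference = 3.10853·√2 ≈ 4.39613
z = 5 / 4.39613 ≈ 1.13737

1.14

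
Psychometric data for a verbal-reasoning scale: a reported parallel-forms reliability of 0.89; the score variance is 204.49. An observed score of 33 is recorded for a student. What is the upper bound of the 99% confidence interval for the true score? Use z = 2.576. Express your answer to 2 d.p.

45.22

σ = 204.49^(1/2) = 14.300
SEM = 14.300*√(1 − 0.890) ≈ 4.743
Half-width = 2.576*4.743 ≈ 12.217
Upper bound: 33 + 12.217 = 45.217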